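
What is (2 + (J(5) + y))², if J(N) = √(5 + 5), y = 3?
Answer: (5 + √10)² ≈ 66.623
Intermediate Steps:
J(N) = √10
(2 + (J(5) + y))² = (2 + (√10 + 3))² = (2 + (3 + √10))² = (5 + √10)²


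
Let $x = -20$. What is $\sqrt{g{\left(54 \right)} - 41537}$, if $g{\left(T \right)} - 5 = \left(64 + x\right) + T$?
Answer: $i \sqrt{41434} \approx 203.55 i$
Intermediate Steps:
$g{\left(T \right)} = 49 + T$ ($g{\left(T \right)} = 5 + \left(\left(64 - 20\right) + T\right) = 5 + \left(44 + T\right) = 49 + T$)
$\sqrt{g{\left(54 \right)} - 41537} = \sqrt{\left(49 + 54\right) - 41537} = \sqrt{103 - 41537} = \sqrt{-41434} = i \sqrt{41434}$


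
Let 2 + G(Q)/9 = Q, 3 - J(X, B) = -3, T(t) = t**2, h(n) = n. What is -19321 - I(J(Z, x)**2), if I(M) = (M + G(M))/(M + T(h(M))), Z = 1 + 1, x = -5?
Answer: -1429773/74 ≈ -19321.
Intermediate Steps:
Z = 2
J(X, B) = 6 (J(X, B) = 3 - 1*(-3) = 3 + 3 = 6)
G(Q) = -18 + 9*Q
I(M) = (-18 + 10*M)/(M + M**2) (I(M) = (M + (-18 + 9*M))/(M + M**2) = (-18 + 10*M)/(M + M**2))
-19321 - I(J(Z, x)**2) = -19321 - 2*(-9 + 5*6**2)/((6**2)*(1 + 6**2)) = -19321 - 2*(-9 + 5*36)/(36*(1 + 36)) = -19321 - 2*(-9 + 180)/(36*37) = -19321 - 2*171/(36*37) = -19321 - 1*19/74 = -19321 - 19/74 = -1429773/74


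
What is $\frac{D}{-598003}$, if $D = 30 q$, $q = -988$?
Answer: $\frac{29640}{598003} \approx 0.049565$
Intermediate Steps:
$D = -29640$ ($D = 30 \left(-988\right) = -29640$)
$\frac{D}{-598003} = - \frac{29640}{-598003} = \left(-29640\right) \left(- \frac{1}{598003}\right) = \frac{29640}{598003}$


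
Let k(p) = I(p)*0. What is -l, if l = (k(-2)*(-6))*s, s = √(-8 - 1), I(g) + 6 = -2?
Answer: 0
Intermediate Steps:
I(g) = -8 (I(g) = -6 - 2 = -8)
s = 3*I (s = √(-9) = 3*I ≈ 3.0*I)
k(p) = 0 (k(p) = -8*0 = 0)
l = 0 (l = (0*(-6))*(3*I) = 0*(3*I) = 0)
-l = -1*0 = 0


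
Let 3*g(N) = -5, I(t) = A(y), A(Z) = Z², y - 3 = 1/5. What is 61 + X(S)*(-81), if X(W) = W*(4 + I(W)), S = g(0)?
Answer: 9917/5 ≈ 1983.4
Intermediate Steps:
y = 16/5 (y = 3 + 1/5 = 3 + ⅕ = 16/5 ≈ 3.2000)
I(t) = 256/25 (I(t) = (16/5)² = 256/25)
g(N) = -5/3 (g(N) = (⅓)*(-5) = -5/3)
S = -5/3 ≈ -1.6667
X(W) = 356*W/25 (X(W) = W*(4 + 256/25) = W*(356/25) = 356*W/25)
61 + X(S)*(-81) = 61 + ((356/25)*(-5/3))*(-81) = 61 - 356/15*(-81) = 61 + 9612/5 = 9917/5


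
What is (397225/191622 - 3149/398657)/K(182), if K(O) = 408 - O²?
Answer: -157753109147/2499222732312264 ≈ -6.3121e-5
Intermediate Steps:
(397225/191622 - 3149/398657)/K(182) = (397225/191622 - 3149/398657)/(408 - 1*182²) = (397225*(1/191622) - 3149*1/398657)/(408 - 1*33124) = (397225/191622 - 3149/398657)/(408 - 33124) = (157753109147/76391451654)/(-32716) = (157753109147/76391451654)*(-1/32716) = -157753109147/2499222732312264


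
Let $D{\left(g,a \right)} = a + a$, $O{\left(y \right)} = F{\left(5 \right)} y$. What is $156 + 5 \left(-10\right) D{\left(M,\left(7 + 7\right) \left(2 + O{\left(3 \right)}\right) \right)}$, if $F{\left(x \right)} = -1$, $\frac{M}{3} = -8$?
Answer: $1556$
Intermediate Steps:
$M = -24$ ($M = 3 \left(-8\right) = -24$)
$O{\left(y \right)} = - y$
$D{\left(g,a \right)} = 2 a$
$156 + 5 \left(-10\right) D{\left(M,\left(7 + 7\right) \left(2 + O{\left(3 \right)}\right) \right)} = 156 + 5 \left(-10\right) 2 \left(7 + 7\right) \left(2 - 3\right) = 156 - 50 \cdot 2 \cdot 14 \left(2 - 3\right) = 156 - 50 \cdot 2 \cdot 14 \left(-1\right) = 156 - 50 \cdot 2 \left(-14\right) = 156 - -1400 = 156 + 1400 = 1556$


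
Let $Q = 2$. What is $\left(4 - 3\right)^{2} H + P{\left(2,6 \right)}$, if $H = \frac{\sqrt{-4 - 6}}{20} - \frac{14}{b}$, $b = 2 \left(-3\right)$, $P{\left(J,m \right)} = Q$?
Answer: $\frac{13}{3} + \frac{i \sqrt{10}}{20} \approx 4.3333 + 0.15811 i$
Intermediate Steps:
$P{\left(J,m \right)} = 2$
$b = -6$
$H = \frac{7}{3} + \frac{i \sqrt{10}}{20}$ ($H = \frac{\sqrt{-4 - 6}}{20} - \frac{14}{-6} = \sqrt{-10} \cdot \frac{1}{20} - - \frac{7}{3} = i \sqrt{10} \cdot \frac{1}{20} + \frac{7}{3} = \frac{i \sqrt{10}}{20} + \frac{7}{3} = \frac{7}{3} + \frac{i \sqrt{10}}{20} \approx 2.3333 + 0.15811 i$)
$\left(4 - 3\right)^{2} H + P{\left(2,6 \right)} = \left(4 - 3\right)^{2} \left(\frac{7}{3} + \frac{i \sqrt{10}}{20}\right) + 2 = 1^{2} \left(\frac{7}{3} + \frac{i \sqrt{10}}{20}\right) + 2 = 1 \left(\frac{7}{3} + \frac{i \sqrt{10}}{20}\right) + 2 = \left(\frac{7}{3} + \frac{i \sqrt{10}}{20}\right) + 2 = \frac{13}{3} + \frac{i \sqrt{10}}{20}$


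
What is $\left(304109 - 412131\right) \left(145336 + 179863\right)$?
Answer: $-35128646378$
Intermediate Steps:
$\left(304109 - 412131\right) \left(145336 + 179863\right) = \left(304109 - 412131\right) 325199 = \left(-108022\right) 325199 = -35128646378$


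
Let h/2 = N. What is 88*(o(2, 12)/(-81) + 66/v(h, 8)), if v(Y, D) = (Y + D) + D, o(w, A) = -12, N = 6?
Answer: 41668/189 ≈ 220.47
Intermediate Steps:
h = 12 (h = 2*6 = 12)
v(Y, D) = Y + 2*D (v(Y, D) = (D + Y) + D = Y + 2*D)
88*(o(2, 12)/(-81) + 66/v(h, 8)) = 88*(-12/(-81) + 66/(12 + 2*8)) = 88*(-12*(-1/81) + 66/(12 + 16)) = 88*(4/27 + 66/28) = 88*(4/27 + 66*(1/28)) = 88*(4/27 + 33/14) = 88*(947/378) = 41668/189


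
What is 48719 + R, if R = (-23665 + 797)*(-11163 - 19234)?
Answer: 695167315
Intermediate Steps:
R = 695118596 (R = -22868*(-30397) = 695118596)
48719 + R = 48719 + 695118596 = 695167315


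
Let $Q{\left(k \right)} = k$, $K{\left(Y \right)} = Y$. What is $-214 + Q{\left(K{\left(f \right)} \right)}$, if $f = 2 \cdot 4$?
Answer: $-206$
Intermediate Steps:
$f = 8$
$-214 + Q{\left(K{\left(f \right)} \right)} = -214 + 8 = -206$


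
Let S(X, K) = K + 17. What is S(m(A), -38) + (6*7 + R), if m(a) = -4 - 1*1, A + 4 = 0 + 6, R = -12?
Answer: 9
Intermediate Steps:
A = 2 (A = -4 + (0 + 6) = -4 + 6 = 2)
m(a) = -5 (m(a) = -4 - 1 = -5)
S(X, K) = 17 + K
S(m(A), -38) + (6*7 + R) = (17 - 38) + (6*7 - 12) = -21 + (42 - 12) = -21 + 30 = 9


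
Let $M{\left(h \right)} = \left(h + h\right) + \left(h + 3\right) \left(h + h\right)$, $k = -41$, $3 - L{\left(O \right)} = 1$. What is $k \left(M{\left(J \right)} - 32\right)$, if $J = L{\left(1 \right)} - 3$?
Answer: $1558$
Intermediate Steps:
$L{\left(O \right)} = 2$ ($L{\left(O \right)} = 3 - 1 = 2$)
$J = -1$ ($J = 2 - 3 = -1$)
$M{\left(h \right)} = 2 h + 2 h \left(3 + h\right)$ ($M{\left(h \right)} = 2 h + \left(3 + h\right) 2 h = 2 h + 2 h \left(3 + h\right)$)
$k \left(M{\left(J \right)} - 32\right) = - 41 \left(2 \left(-1\right) \left(4 - 1\right) - 32\right) = - 41 \left(2 \left(-1\right) 3 - 32\right) = - 41 \left(-6 - 32\right) = \left(-41\right) \left(-38\right) = 1558$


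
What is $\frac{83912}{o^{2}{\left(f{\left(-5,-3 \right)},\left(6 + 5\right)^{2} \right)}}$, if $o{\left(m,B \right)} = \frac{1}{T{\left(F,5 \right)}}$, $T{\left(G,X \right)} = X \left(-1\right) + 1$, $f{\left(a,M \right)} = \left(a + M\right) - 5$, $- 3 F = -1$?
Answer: $1342592$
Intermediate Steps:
$F = \frac{1}{3}$ ($F = \left(- \frac{1}{3}\right) \left(-1\right) = \frac{1}{3} \approx 0.33333$)
$f{\left(a,M \right)} = -5 + M + a$ ($f{\left(a,M \right)} = \left(M + a\right) - 5 = -5 + M + a$)
$T{\left(G,X \right)} = 1 - X$ ($T{\left(G,X \right)} = - X + 1 = 1 - X$)
$o{\left(m,B \right)} = - \frac{1}{4}$ ($o{\left(m,B \right)} = \frac{1}{1 - 5} = \frac{1}{-4} = - \frac{1}{4}$)
$\frac{83912}{o^{2}{\left(f{\left(-5,-3 \right)},\left(6 + 5\right)^{2} \right)}} = \frac{83912}{\left(- \frac{1}{4}\right)^{2}} = 83912 \frac{1}{\frac{1}{16}} = 83912 \cdot 16 = 1342592$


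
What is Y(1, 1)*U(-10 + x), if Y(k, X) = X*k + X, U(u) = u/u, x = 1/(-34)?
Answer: 2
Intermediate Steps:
x = -1/34 ≈ -0.029412
U(u) = 1
Y(k, X) = X + X*k
Y(1, 1)*U(-10 + x) = (1*(1 + 1))*1 = (1*2)*1 = 2*1 = 2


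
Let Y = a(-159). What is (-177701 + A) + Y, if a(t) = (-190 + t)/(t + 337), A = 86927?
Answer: -16158121/178 ≈ -90776.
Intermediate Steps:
a(t) = (-190 + t)/(337 + t)
Y = -349/178 (Y = (-190 - 159)/(337 - 159) = -349/178 ≈ -1.9607)
(-177701 + A) + Y = (-177701 + 86927) - 349/178 = -90774 - 349/178 = -16158121/178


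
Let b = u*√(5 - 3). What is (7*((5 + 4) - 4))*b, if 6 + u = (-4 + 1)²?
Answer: 105*√2 ≈ 148.49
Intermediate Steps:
u = 3 (u = -6 + (-4 + 1)² = -6 + (-3)² = -6 + 9 = 3)
b = 3*√2 (b = 3*√(5 - 3) = 3*√2 ≈ 4.2426)
(7*((5 + 4) - 4))*b = (7*((5 + 4) - 4))*(3*√2) = (7*(9 - 4))*(3*√2) = (7*5)*(3*√2) = 35*(3*√2) = 105*√2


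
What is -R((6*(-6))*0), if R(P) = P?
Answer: 0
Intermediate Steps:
-R((6*(-6))*0) = -6*(-6)*0 = -(-36)*0 = -1*0 = 0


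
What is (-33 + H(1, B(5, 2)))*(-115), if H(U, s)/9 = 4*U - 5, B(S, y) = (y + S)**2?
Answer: 4830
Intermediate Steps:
B(S, y) = (S + y)**2
H(U, s) = -45 + 36*U (H(U, s) = 9*(4*U - 5) = 9*(-5 + 4*U) = -45 + 36*U)
(-33 + H(1, B(5, 2)))*(-115) = (-33 + (-45 + 36*1))*(-115) = (-33 + (-45 + 36))*(-115) = (-33 - 9)*(-115) = -42*(-115) = 4830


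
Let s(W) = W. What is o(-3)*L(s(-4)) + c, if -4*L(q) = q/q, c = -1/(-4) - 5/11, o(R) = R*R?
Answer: -27/11 ≈ -2.4545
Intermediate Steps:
o(R) = R²
c = -9/44 (c = -1*(-¼) - 5*1/11 = ¼ - 5/11 = -9/44 ≈ -0.20455)
L(q) = -¼ (L(q) = -q/(4*q) = -¼*1 = -¼)
o(-3)*L(s(-4)) + c = (-3)²*(-¼) - 9/44 = 9*(-¼) - 9/44 = -9/4 - 9/44 = -27/11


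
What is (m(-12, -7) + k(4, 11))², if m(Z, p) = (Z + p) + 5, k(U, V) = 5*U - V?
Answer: 25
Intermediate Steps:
k(U, V) = -V + 5*U
m(Z, p) = 5 + Z + p
(m(-12, -7) + k(4, 11))² = ((5 - 12 - 7) + (-1*11 + 5*4))² = (-14 + (-11 + 20))² = (-14 + 9)² = (-5)² = 25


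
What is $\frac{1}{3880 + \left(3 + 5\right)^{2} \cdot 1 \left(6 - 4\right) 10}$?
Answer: $\frac{1}{5160} \approx 0.0001938$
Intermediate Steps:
$\frac{1}{3880 + \left(3 + 5\right)^{2} \cdot 1 \left(6 - 4\right) 10} = \frac{1}{3880 + 8^{2} \cdot 1 \cdot 2 \cdot 10} = \frac{1}{3880 + 64 \cdot 2 \cdot 10} = \frac{1}{3880 + 128 \cdot 10} = \frac{1}{3880 + 1280} = \frac{1}{5160}$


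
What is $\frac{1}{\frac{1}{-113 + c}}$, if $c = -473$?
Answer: $-586$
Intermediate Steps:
$\frac{1}{\frac{1}{-113 + c}} = \frac{1}{\frac{1}{-113 - 473}} = \frac{1}{\frac{1}{-586}} = \frac{1}{- \frac{1}{586}} = -586$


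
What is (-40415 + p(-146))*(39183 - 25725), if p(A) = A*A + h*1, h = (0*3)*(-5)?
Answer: -257034342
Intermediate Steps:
h = 0 (h = 0*(-5) = 0)
p(A) = A² (p(A) = A*A + 0*1 = A² + 0 = A²)
(-40415 + p(-146))*(39183 - 25725) = (-40415 + (-146)²)*(39183 - 25725) = (-40415 + 21316)*13458 = -19099*13458 = -257034342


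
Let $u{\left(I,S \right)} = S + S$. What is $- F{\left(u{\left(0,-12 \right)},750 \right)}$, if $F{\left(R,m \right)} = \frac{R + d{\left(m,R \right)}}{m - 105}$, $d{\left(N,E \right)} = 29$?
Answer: $- \frac{1}{129} \approx -0.0077519$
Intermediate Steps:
$u{\left(I,S \right)} = 2 S$
$F{\left(R,m \right)} = \frac{29 + R}{-105 + m}$ ($F{\left(R,m \right)} = \frac{R + 29}{m - 105} = \frac{29 + R}{-105 + m}$)
$- F{\left(u{\left(0,-12 \right)},750 \right)} = - \frac{29 + 2 \left(-12\right)}{-105 + 750} = - \frac{29 - 24}{645} = - \frac{5}{645} = \left(-1\right) \frac{1}{129} = - \frac{1}{129}$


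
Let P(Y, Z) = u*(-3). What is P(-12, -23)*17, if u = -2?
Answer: 102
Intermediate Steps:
P(Y, Z) = 6 (P(Y, Z) = -2*(-3) = 6)
P(-12, -23)*17 = 6*17 = 102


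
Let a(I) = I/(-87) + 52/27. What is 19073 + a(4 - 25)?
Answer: 14935856/783 ≈ 19075.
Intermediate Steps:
a(I) = 52/27 - I/87 (a(I) = I*(-1/87) + 52*(1/27) = -I/87 + 52/27 = 52/27 - I/87)
19073 + a(4 - 25) = 19073 + (52/27 - (4 - 25)/87) = 19073 + (52/27 - 1/87*(-21)) = 19073 + (52/27 + 7/29) = 19073 + 1697/783 = 14935856/783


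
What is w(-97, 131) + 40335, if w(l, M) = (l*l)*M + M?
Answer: 1273045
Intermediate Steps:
w(l, M) = M + M*l**2 (w(l, M) = l**2*M + M = M*l**2 + M = M + M*l**2)
w(-97, 131) + 40335 = 131*(1 + (-97)**2) + 40335 = 131*(1 + 9409) + 40335 = 131*9410 + 40335 = 1232710 + 40335 = 1273045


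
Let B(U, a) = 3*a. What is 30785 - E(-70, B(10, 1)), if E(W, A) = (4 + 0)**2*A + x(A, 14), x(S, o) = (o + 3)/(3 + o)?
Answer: 30736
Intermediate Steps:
x(S, o) = 1 (x(S, o) = (3 + o)/(3 + o) = 1)
E(W, A) = 1 + 16*A (E(W, A) = (4 + 0)**2*A + 1 = 4**2*A + 1 = 16*A + 1 = 1 + 16*A)
30785 - E(-70, B(10, 1)) = 30785 - (1 + 16*(3*1)) = 30785 - (1 + 16*3) = 30785 - (1 + 48) = 30785 - 1*49 = 30785 - 49 = 30736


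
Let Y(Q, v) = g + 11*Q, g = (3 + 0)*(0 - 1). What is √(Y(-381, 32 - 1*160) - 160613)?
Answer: I*√164807 ≈ 405.96*I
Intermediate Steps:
g = -3 (g = 3*(-1) = -3)
Y(Q, v) = -3 + 11*Q
√(Y(-381, 32 - 1*160) - 160613) = √((-3 + 11*(-381)) - 160613) = √((-3 - 4191) - 160613) = √(-4194 - 160613) = √(-164807) = I*√164807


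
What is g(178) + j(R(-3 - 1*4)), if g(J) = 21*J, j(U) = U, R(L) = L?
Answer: 3731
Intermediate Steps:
g(178) + j(R(-3 - 1*4)) = 21*178 + (-3 - 1*4) = 3738 + (-3 - 4) = 3738 - 7 = 3731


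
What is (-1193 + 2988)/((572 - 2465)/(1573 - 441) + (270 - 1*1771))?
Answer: -406388/340205 ≈ -1.1945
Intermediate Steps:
(-1193 + 2988)/((572 - 2465)/(1573 - 441) + (270 - 1*1771)) = 1795/(-1893/1132 + (270 - 1771)) = 1795/(-1893*1/1132 - 1501) = 1795/(-1893/1132 - 1501) = 1795/(-1701025/1132) = 1795*(-1132/1701025) = -406388/340205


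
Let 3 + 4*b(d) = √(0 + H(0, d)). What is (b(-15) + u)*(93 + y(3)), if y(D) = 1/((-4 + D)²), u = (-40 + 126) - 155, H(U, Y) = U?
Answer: -13113/2 ≈ -6556.5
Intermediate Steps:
u = -69 (u = 86 - 155 = -69)
b(d) = -¾ (b(d) = -¾ + √(0 + 0)/4 = -¾ + √0/4 = -¾ + (¼)*0 = -¾ + 0 = -¾)
y(D) = (-4 + D)⁻²
(b(-15) + u)*(93 + y(3)) = (-¾ - 69)*(93 + (-4 + 3)⁻²) = -279*(93 + (-1)⁻²)/4 = -279*(93 + 1)/4 = -279/4*94 = -13113/2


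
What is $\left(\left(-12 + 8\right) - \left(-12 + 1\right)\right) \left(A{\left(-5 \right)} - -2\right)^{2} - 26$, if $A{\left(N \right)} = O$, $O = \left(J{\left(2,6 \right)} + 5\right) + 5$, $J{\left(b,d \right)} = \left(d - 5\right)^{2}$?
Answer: $1157$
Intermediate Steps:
$J{\left(b,d \right)} = \left(-5 + d\right)^{2}$
$O = 11$ ($O = \left(\left(-5 + 6\right)^{2} + 5\right) + 5 = \left(1^{2} + 5\right) + 5 = \left(1 + 5\right) + 5 = 6 + 5 = 11$)
$A{\left(N \right)} = 11$
$\left(\left(-12 + 8\right) - \left(-12 + 1\right)\right) \left(A{\left(-5 \right)} - -2\right)^{2} - 26 = \left(\left(-12 + 8\right) - \left(-12 + 1\right)\right) \left(11 - -2\right)^{2} - 26 = \left(-4 - -11\right) \left(11 + 2\right)^{2} - 26 = \left(-4 + 11\right) 13^{2} - 26 = 7 \cdot 169 - 26 = 1183 - 26 = 1157$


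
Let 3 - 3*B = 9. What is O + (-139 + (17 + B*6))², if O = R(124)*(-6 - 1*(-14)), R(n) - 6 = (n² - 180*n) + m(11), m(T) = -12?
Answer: -37644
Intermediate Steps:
R(n) = -6 + n² - 180*n (R(n) = 6 + ((n² - 180*n) - 12) = 6 + (-12 + n² - 180*n) = -6 + n² - 180*n)
B = -2 (B = 1 - ⅓*9 = 1 - 3 = -2)
O = -55600 (O = (-6 + 124² - 180*124)*(-6 - 1*(-14)) = (-6 + 15376 - 22320)*(-6 + 14) = -6950*8 = -55600)
O + (-139 + (17 + B*6))² = -55600 + (-139 + (17 - 2*6))² = -55600 + (-139 + (17 - 12))² = -55600 + (-139 + 5)² = -55600 + (-134)² = -55600 + 17956 = -37644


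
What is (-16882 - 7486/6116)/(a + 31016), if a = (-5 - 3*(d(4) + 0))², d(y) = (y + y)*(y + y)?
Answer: -351217/1452550 ≈ -0.24179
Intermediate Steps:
d(y) = 4*y² (d(y) = (2*y)*(2*y) = 4*y²)
a = 38809 (a = (-5 - 3*(4*4² + 0))² = (-5 - 3*(4*16 + 0))² = (-5 - 3*(64 + 0))² = (-5 - 3*64)² = (-5 - 192)² = (-197)² = 38809)
(-16882 - 7486/6116)/(a + 31016) = (-16882 - 7486/6116)/(38809 + 31016) = (-16882 - 7486/6116)/69825 = (-16882 - 1*3743/3058)*(1/69825) = (-16882 - 3743/3058)*(1/69825) = -51628899/3058*1/69825 = -351217/1452550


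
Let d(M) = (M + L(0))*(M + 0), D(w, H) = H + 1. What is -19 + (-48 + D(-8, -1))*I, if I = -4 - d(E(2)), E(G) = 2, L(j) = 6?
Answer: 941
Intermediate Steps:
D(w, H) = 1 + H
d(M) = M*(6 + M) (d(M) = (M + 6)*(M + 0) = (6 + M)*M = M*(6 + M))
I = -20 (I = -4 - 2*(6 + 2) = -4 - 2*8 = -4 - 1*16 = -4 - 16 = -20)
-19 + (-48 + D(-8, -1))*I = -19 + (-48 + (1 - 1))*(-20) = -19 + (-48 + 0)*(-20) = -19 - 48*(-20) = -19 + 960 = 941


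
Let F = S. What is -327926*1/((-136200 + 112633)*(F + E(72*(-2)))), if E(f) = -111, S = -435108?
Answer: -327926/10256806173 ≈ -3.1972e-5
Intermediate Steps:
F = -435108
-327926*1/((-136200 + 112633)*(F + E(72*(-2)))) = -327926*1/((-435108 - 111)*(-136200 + 112633)) = -327926/((-435219*(-23567))) = -327926/10256806173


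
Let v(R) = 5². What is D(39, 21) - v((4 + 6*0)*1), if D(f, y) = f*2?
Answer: 53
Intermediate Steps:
v(R) = 25
D(f, y) = 2*f
D(39, 21) - v((4 + 6*0)*1) = 2*39 - 1*25 = 78 - 25 = 53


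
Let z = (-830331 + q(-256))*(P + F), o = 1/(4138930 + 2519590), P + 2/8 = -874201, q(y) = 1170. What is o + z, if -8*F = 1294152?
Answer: 5719576316075143831/6658520 ≈ 8.5899e+11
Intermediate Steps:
F = -161769 (F = -1/8*1294152 = -161769)
P = -3496805/4 (P = -1/4 - 874201 = -3496805/4 ≈ -8.7420e+5)
o = 1/6658520 ≈ 1.5018e-7
z = 3435944513841/4 (z = (-830331 + 1170)*(-3496805/4 - 161769) = -829161*(-4143881/4) = 3435944513841/4 ≈ 8.5899e+11)
o + z = 1/6658520 + 3435944513841/4 = 5719576316075143831/6658520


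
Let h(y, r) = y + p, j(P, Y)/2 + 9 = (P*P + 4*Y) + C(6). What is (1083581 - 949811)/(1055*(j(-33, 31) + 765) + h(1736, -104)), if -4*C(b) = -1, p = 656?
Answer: 12740/319089 ≈ 0.039926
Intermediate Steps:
C(b) = ¼ (C(b) = -¼*(-1) = ¼)
j(P, Y) = -35/2 + 2*P² + 8*Y (j(P, Y) = -18 + 2*((P*P + 4*Y) + ¼) = -18 + 2*((P² + 4*Y) + ¼) = -18 + 2*(¼ + P² + 4*Y) = -18 + (½ + 2*P² + 8*Y) = -35/2 + 2*P² + 8*Y)
h(y, r) = 656 + y (h(y, r) = y + 656 = 656 + y)
(1083581 - 949811)/(1055*(j(-33, 31) + 765) + h(1736, -104)) = (1083581 - 949811)/(1055*((-35/2 + 2*(-33)² + 8*31) + 765) + (656 + 1736)) = 133770/(1055*((-35/2 + 2*1089 + 248) + 765) + 2392) = 133770/(1055*((-35/2 + 2178 + 248) + 765) + 2392) = 133770/(1055*(4817/2 + 765) + 2392) = 133770/(1055*(6347/2) + 2392) = 133770/(6696085/2 + 2392) = 133770/(6700869/2) = 133770*(2/6700869) = 12740/319089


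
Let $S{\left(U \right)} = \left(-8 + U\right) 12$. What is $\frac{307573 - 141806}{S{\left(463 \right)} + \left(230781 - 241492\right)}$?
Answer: $- \frac{165767}{5251} \approx -31.569$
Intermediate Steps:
$S{\left(U \right)} = -96 + 12 U$
$\frac{307573 - 141806}{S{\left(463 \right)} + \left(230781 - 241492\right)} = \frac{307573 - 141806}{\left(-96 + 12 \cdot 463\right) + \left(230781 - 241492\right)} = \frac{165767}{\left(-96 + 5556\right) - 10711} = \frac{165767}{5460 - 10711} = \frac{165767}{-5251} = 165767 \left(- \frac{1}{5251}\right) = - \frac{165767}{5251}$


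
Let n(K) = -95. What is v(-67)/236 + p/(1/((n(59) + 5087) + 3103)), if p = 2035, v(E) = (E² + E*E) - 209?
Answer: 3887713469/236 ≈ 1.6473e+7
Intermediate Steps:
v(E) = -209 + 2*E² (v(E) = (E² + E²) - 209 = 2*E² - 209 = -209 + 2*E²)
v(-67)/236 + p/(1/((n(59) + 5087) + 3103)) = (-209 + 2*(-67)²)/236 + 2035/(1/((-95 + 5087) + 3103)) = (-209 + 2*4489)*(1/236) + 2035/(1/(4992 + 3103)) = (-209 + 8978)*(1/236) + 2035/(1/8095) = 8769*(1/236) + 2035/(1/8095) = 8769/236 + 2035*8095 = 8769/236 + 16473325 = 3887713469/236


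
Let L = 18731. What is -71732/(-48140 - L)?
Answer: 71732/66871 ≈ 1.0727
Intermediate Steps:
-71732/(-48140 - L) = -71732/(-48140 - 1*18731) = -71732/(-48140 - 18731) = -71732/(-66871) = -71732*(-1/66871) = 71732/66871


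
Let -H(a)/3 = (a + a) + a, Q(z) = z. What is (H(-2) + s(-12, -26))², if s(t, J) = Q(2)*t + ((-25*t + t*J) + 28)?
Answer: 401956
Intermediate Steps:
s(t, J) = 28 - 23*t + J*t (s(t, J) = 2*t + ((-25*t + t*J) + 28) = 2*t + ((-25*t + J*t) + 28) = 2*t + (28 - 25*t + J*t) = 28 - 23*t + J*t)
H(a) = -9*a (H(a) = -3*((a + a) + a) = -3*(2*a + a) = -9*a)
(H(-2) + s(-12, -26))² = (-9*(-2) + (28 - 23*(-12) - 26*(-12)))² = (18 + (28 + 276 + 312))² = (18 + 616)² = 634² = 401956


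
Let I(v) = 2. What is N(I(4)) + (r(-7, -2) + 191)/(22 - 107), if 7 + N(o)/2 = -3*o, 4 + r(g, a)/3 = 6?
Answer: -2407/85 ≈ -28.318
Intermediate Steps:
r(g, a) = 6 (r(g, a) = -12 + 3*6 = -12 + 18 = 6)
N(o) = -14 - 6*o (N(o) = -14 + 2*(-3*o) = -14 - 6*o)
N(I(4)) + (r(-7, -2) + 191)/(22 - 107) = (-14 - 6*2) + (6 + 191)/(22 - 107) = (-14 - 12) + 197/(-85) = -26 + 197*(-1/85) = -26 - 197/85 = -2407/85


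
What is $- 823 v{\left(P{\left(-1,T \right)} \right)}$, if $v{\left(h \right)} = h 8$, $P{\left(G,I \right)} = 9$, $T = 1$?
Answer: $-59256$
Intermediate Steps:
$v{\left(h \right)} = 8 h$
$- 823 v{\left(P{\left(-1,T \right)} \right)} = - 823 \cdot 8 \cdot 9 = \left(-823\right) 72 = -59256$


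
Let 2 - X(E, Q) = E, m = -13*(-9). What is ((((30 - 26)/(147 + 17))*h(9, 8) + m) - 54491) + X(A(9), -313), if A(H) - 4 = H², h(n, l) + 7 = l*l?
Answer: -2232680/41 ≈ -54456.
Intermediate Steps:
m = 117
h(n, l) = -7 + l² (h(n, l) = -7 + l*l = -7 + l²)
A(H) = 4 + H²
X(E, Q) = 2 - E
((((30 - 26)/(147 + 17))*h(9, 8) + m) - 54491) + X(A(9), -313) = ((((30 - 26)/(147 + 17))*(-7 + 8²) + 117) - 54491) + (2 - (4 + 9²)) = (((4/164)*(-7 + 64) + 117) - 54491) + (2 - (4 + 81)) = (((4*(1/164))*57 + 117) - 54491) + (2 - 1*85) = (((1/41)*57 + 117) - 54491) + (2 - 85) = ((57/41 + 117) - 54491) - 83 = (4854/41 - 54491) - 83 = -2229277/41 - 83 = -2232680/41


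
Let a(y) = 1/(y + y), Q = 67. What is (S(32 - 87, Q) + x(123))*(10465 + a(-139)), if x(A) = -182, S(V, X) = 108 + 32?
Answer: -61094649/139 ≈ -4.3953e+5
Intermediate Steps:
S(V, X) = 140
a(y) = 1/(2*y)
(S(32 - 87, Q) + x(123))*(10465 + a(-139)) = (140 - 182)*(10465 + (½)/(-139)) = -42*(10465 + (½)*(-1/139)) = -42*(10465 - 1/278) = -42*2909269/278 = -61094649/139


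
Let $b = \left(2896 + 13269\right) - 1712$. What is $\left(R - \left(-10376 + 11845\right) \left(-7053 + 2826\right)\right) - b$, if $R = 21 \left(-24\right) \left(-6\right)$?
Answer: $6198034$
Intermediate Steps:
$b = 14453$ ($b = 16165 - 1712 = 14453$)
$R = 3024$ ($R = \left(-504\right) \left(-6\right) = 3024$)
$\left(R - \left(-10376 + 11845\right) \left(-7053 + 2826\right)\right) - b = \left(3024 - \left(-10376 + 11845\right) \left(-7053 + 2826\right)\right) - 14453 = \left(3024 - 1469 \left(-4227\right)\right) - 14453 = \left(3024 - -6209463\right) - 14453 = \left(3024 + 6209463\right) - 14453 = 6212487 - 14453 = 6198034$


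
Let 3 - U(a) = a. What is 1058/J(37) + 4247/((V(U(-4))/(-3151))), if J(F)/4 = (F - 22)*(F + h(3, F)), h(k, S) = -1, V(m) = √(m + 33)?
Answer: 529/1080 - 13382297*√10/20 ≈ -2.1159e+6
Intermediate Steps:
U(a) = 3 - a
V(m) = √(33 + m)
J(F) = 4*(-1 + F)*(-22 + F) (J(F) = 4*((F - 22)*(F - 1)) = 4*((-22 + F)*(-1 + F)) = 4*((-1 + F)*(-22 + F)) = 4*(-1 + F)*(-22 + F))
1058/J(37) + 4247/((V(U(-4))/(-3151))) = 1058/(88 - 92*37 + 4*37²) + 4247/((√(33 + (3 - 1*(-4)))/(-3151))) = 1058/(88 - 3404 + 4*1369) + 4247/((√(33 + (3 + 4))*(-1/3151))) = 1058/(88 - 3404 + 5476) + 4247/((√(33 + 7)*(-1/3151))) = 1058/2160 + 4247/((√40*(-1/3151))) = 1058*(1/2160) + 4247/(((2*√10)*(-1/3151))) = 529/1080 + 4247/((-2*√10/3151)) = 529/1080 + 4247*(-3151*√10/20) = 529/1080 - 13382297*√10/20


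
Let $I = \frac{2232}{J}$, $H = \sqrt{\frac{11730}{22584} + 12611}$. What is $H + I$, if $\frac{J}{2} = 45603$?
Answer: $\frac{124}{5067} + \frac{41 \sqrt{26572899}}{1882} \approx 112.33$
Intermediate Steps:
$J = 91206$ ($J = 2 \cdot 45603 = 91206$)
$H = \frac{41 \sqrt{26572899}}{1882}$ ($H = \sqrt{11730 \cdot \frac{1}{22584} + 12611} = \sqrt{\frac{1955}{3764} + 12611} = \sqrt{\frac{47469759}{3764}} = \frac{41 \sqrt{26572899}}{1882} \approx 112.3$)
$I = \frac{124}{5067}$ ($I = \frac{2232}{91206} = 2232 \cdot \frac{1}{91206} = \frac{124}{5067} \approx 0.024472$)
$H + I = \frac{41 \sqrt{26572899}}{1882} + \frac{124}{5067} = \frac{124}{5067} + \frac{41 \sqrt{26572899}}{1882}$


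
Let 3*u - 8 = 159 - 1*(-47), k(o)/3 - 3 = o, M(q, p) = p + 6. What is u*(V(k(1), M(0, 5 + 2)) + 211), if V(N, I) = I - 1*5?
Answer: 15622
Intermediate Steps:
M(q, p) = 6 + p
k(o) = 9 + 3*o
u = 214/3 (u = 8/3 + (159 - 1*(-47))/3 = 8/3 + (159 + 47)/3 = 8/3 + (1/3)*206 = 8/3 + 206/3 = 214/3 ≈ 71.333)
V(N, I) = -5 + I (V(N, I) = I - 5 = -5 + I)
u*(V(k(1), M(0, 5 + 2)) + 211) = 214*((-5 + (6 + (5 + 2))) + 211)/3 = 214*((-5 + (6 + 7)) + 211)/3 = 214*((-5 + 13) + 211)/3 = 214*(8 + 211)/3 = (214/3)*219 = 15622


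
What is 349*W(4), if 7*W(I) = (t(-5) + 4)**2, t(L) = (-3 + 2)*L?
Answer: 28269/7 ≈ 4038.4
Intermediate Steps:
t(L) = -L
W(I) = 81/7 (W(I) = (-1*(-5) + 4)**2/7 = (5 + 4)**2/7 = (1/7)*9**2 = (1/7)*81 = 81/7)
349*W(4) = 349*(81/7) = 28269/7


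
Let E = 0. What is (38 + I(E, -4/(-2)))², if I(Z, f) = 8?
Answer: 2116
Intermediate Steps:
(38 + I(E, -4/(-2)))² = (38 + 8)² = 46² = 2116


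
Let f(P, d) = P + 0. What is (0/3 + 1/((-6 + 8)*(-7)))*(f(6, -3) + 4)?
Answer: -5/7 ≈ -0.71429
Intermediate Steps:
f(P, d) = P
(0/3 + 1/((-6 + 8)*(-7)))*(f(6, -3) + 4) = (0/3 + 1/((-6 + 8)*(-7)))*(6 + 4) = (0*(1/3) - 1/7/2)*10 = (0 + (1/2)*(-1/7))*10 = (0 - 1/14)*10 = -1/14*10 = -5/7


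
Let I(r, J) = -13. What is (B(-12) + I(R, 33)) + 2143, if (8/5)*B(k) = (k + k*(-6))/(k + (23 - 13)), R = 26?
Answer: 8445/4 ≈ 2111.3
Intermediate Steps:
B(k) = -25*k/(8*(10 + k)) (B(k) = 5*((k + k*(-6))/(k + (23 - 13)))/8 = 5*((k - 6*k)/(k + 10))/8 = 5*((-5*k)/(10 + k))/8 = 5*(-5*k/(10 + k))/8 = -25*k/(8*(10 + k)))
(B(-12) + I(R, 33)) + 2143 = (-25*(-12)/(80 + 8*(-12)) - 13) + 2143 = (-25*(-12)/(80 - 96) - 13) + 2143 = (-25*(-12)/(-16) - 13) + 2143 = (-25*(-12)*(-1/16) - 13) + 2143 = (-75/4 - 13) + 2143 = -127/4 + 2143 = 8445/4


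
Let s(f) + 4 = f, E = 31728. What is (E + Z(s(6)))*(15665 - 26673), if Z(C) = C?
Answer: -349283840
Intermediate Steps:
s(f) = -4 + f
(E + Z(s(6)))*(15665 - 26673) = (31728 + (-4 + 6))*(15665 - 26673) = (31728 + 2)*(-11008) = 31730*(-11008) = -349283840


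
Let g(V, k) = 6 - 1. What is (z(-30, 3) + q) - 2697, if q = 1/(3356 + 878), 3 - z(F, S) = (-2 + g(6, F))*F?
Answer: -11025335/4234 ≈ -2604.0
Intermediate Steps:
g(V, k) = 5
z(F, S) = 3 - 3*F (z(F, S) = 3 - (-2 + 5)*F = 3 - 3*F)
q = 1/4234 ≈ 0.00023618
(z(-30, 3) + q) - 2697 = ((3 - 3*(-30)) + 1/4234) - 2697 = ((3 + 90) + 1/4234) - 2697 = (93 + 1/4234) - 2697 = 393763/4234 - 2697 = -11025335/4234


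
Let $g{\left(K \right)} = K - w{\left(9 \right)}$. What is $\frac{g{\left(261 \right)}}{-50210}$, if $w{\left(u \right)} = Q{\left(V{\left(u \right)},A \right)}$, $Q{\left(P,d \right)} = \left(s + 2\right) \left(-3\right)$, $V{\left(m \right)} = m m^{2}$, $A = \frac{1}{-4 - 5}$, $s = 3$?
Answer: $- \frac{138}{25105} \approx -0.0054969$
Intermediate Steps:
$A = - \frac{1}{9}$ ($A = \frac{1}{-9} = - \frac{1}{9} \approx -0.11111$)
$V{\left(m \right)} = m^{3}$
$Q{\left(P,d \right)} = -15$ ($Q{\left(P,d \right)} = \left(3 + 2\right) \left(-3\right) = 5 \left(-3\right) = -15$)
$w{\left(u \right)} = -15$
$g{\left(K \right)} = 15 + K$ ($g{\left(K \right)} = K - -15 = K + 15 = 15 + K$)
$\frac{g{\left(261 \right)}}{-50210} = \frac{15 + 261}{-50210} = 276 \left(- \frac{1}{50210}\right) = - \frac{138}{25105}$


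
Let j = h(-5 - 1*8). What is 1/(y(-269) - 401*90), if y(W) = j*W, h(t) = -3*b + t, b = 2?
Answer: -1/30979 ≈ -3.2280e-5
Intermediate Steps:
h(t) = -6 + t (h(t) = -3*2 + t = -6 + t)
j = -19 (j = -6 + (-5 - 1*8) = -6 + (-5 - 8) = -6 - 13 = -19)
y(W) = -19*W
1/(y(-269) - 401*90) = 1/(-19*(-269) - 401*90) = 1/(5111 - 36090) = 1/(-30979) = -1/30979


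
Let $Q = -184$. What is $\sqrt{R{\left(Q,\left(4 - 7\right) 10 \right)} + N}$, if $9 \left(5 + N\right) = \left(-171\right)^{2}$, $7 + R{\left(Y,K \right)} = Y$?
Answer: $\sqrt{3053} \approx 55.254$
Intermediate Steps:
$R{\left(Y,K \right)} = -7 + Y$
$N = 3244$ ($N = -5 + \frac{\left(-171\right)^{2}}{9} = -5 + \frac{1}{9} \cdot 29241 = -5 + 3249 = 3244$)
$\sqrt{R{\left(Q,\left(4 - 7\right) 10 \right)} + N} = \sqrt{\left(-7 - 184\right) + 3244} = \sqrt{-191 + 3244} = \sqrt{3053}$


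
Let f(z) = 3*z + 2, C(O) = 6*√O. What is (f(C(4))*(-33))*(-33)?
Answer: 41382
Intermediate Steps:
f(z) = 2 + 3*z
(f(C(4))*(-33))*(-33) = ((2 + 3*(6*√4))*(-33))*(-33) = ((2 + 3*(6*2))*(-33))*(-33) = ((2 + 3*12)*(-33))*(-33) = ((2 + 36)*(-33))*(-33) = (38*(-33))*(-33) = -1254*(-33) = 41382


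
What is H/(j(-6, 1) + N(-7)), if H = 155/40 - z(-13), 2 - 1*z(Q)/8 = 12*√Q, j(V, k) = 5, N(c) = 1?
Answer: -97/48 + 16*I*√13 ≈ -2.0208 + 57.689*I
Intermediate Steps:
z(Q) = 16 - 96*√Q
H = -97/8 + 96*I*√13 (H = 155/40 - (16 - 96*I*√13) = 155*(1/40) - (16 - 96*I*√13) = 31/8 - (16 - 96*I*√13) = 31/8 + (-16 + 96*I*√13) = -97/8 + 96*I*√13 ≈ -12.125 + 346.13*I)
H/(j(-6, 1) + N(-7)) = (-97/8 + 96*I*√13)/(5 + 1) = (-97/8 + 96*I*√13)/6 = -97/48 + 16*I*√13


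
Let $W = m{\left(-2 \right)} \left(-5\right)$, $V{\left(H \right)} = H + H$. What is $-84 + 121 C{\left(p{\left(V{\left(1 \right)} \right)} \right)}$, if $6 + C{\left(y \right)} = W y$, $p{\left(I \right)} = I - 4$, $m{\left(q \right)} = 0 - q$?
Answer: $1610$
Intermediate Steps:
$m{\left(q \right)} = - q$
$V{\left(H \right)} = 2 H$
$W = -10$ ($W = \left(-1\right) \left(-2\right) \left(-5\right) = 2 \left(-5\right) = -10$)
$p{\left(I \right)} = -4 + I$
$C{\left(y \right)} = -6 - 10 y$
$-84 + 121 C{\left(p{\left(V{\left(1 \right)} \right)} \right)} = -84 + 121 \left(-6 - 10 \left(-4 + 2 \cdot 1\right)\right) = -84 + 121 \left(-6 - 10 \left(-4 + 2\right)\right) = -84 + 121 \left(-6 - -20\right) = -84 + 121 \left(-6 + 20\right) = -84 + 121 \cdot 14 = -84 + 1694 = 1610$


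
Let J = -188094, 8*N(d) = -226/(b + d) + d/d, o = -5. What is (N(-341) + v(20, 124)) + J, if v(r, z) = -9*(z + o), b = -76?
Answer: -631053797/3336 ≈ -1.8916e+5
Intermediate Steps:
N(d) = ⅛ - 113/(4*(-76 + d)) (N(d) = (-226/(-76 + d) + d/d)/8 = (-226/(-76 + d) + 1)/8 = (1 - 226/(-76 + d))/8 = ⅛ - 113/(4*(-76 + d)))
v(r, z) = 45 - 9*z (v(r, z) = -9*(z - 5) = -9*(-5 + z) = 45 - 9*z)
(N(-341) + v(20, 124)) + J = ((-302 - 341)/(8*(-76 - 341)) + (45 - 9*124)) - 188094 = ((⅛)*(-643)/(-417) + (45 - 1116)) - 188094 = ((⅛)*(-1/417)*(-643) - 1071) - 188094 = (643/3336 - 1071) - 188094 = -3572213/3336 - 188094 = -631053797/3336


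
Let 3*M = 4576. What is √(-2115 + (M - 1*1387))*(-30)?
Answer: -10*I*√17790 ≈ -1333.8*I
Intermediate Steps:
M = 4576/3 (M = (⅓)*4576 = 4576/3 ≈ 1525.3)
√(-2115 + (M - 1*1387))*(-30) = √(-2115 + (4576/3 - 1*1387))*(-30) = √(-2115 + (4576/3 - 1387))*(-30) = √(-2115 + 415/3)*(-30) = √(-5930/3)*(-30) = (I*√17790/3)*(-30) = -10*I*√17790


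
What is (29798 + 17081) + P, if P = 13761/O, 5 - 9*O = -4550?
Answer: 213657694/4555 ≈ 46906.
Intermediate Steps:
O = 4555/9 (O = 5/9 - ⅑*(-4550) = 5/9 + 4550/9 = 4555/9 ≈ 506.11)
P = 123849/4555 (P = 13761/(4555/9) = 13761*(9/4555) = 123849/4555 ≈ 27.190)
(29798 + 17081) + P = (29798 + 17081) + 123849/4555 = 46879 + 123849/4555 = 213657694/4555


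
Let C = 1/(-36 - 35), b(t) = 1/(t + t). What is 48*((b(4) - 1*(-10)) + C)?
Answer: 34458/71 ≈ 485.32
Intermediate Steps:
b(t) = 1/(2*t)
C = -1/71 (C = 1/(-71) = -1/71 ≈ -0.014085)
48*((b(4) - 1*(-10)) + C) = 48*(((1/2)/4 - 1*(-10)) - 1/71) = 48*(((1/2)*(1/4) + 10) - 1/71) = 48*((1/8 + 10) - 1/71) = 48*(81/8 - 1/71) = 48*(5743/568) = 34458/71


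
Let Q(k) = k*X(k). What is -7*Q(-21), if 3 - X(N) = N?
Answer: 3528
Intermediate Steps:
X(N) = 3 - N
Q(k) = k*(3 - k)
-7*Q(-21) = -(-147)*(3 - 1*(-21)) = -(-147)*(3 + 21) = -(-147)*24 = -7*(-504) = 3528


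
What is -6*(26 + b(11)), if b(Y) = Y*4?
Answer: -420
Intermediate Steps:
b(Y) = 4*Y
-6*(26 + b(11)) = -6*(26 + 4*11) = -6*(26 + 44) = -6*70 = -420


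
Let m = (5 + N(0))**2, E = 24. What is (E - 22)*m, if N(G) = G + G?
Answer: 50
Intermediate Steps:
N(G) = 2*G
m = 25 (m = (5 + 2*0)**2 = (5 + 0)**2 = 5**2 = 25)
(E - 22)*m = (24 - 22)*25 = 2*25 = 50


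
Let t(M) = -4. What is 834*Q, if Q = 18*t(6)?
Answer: -60048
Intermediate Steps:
Q = -72 (Q = 18*(-4) = -72)
834*Q = 834*(-72) = -60048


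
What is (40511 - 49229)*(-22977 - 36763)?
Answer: 520813320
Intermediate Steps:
(40511 - 49229)*(-22977 - 36763) = -8718*(-59740) = 520813320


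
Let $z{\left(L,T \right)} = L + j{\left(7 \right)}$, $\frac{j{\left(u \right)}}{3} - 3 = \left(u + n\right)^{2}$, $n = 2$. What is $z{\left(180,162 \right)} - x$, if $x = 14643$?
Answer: $-14211$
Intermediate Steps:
$j{\left(u \right)} = 9 + 3 \left(2 + u\right)^{2}$ ($j{\left(u \right)} = 9 + 3 \left(u + 2\right)^{2} = 9 + 3 \left(2 + u\right)^{2}$)
$z{\left(L,T \right)} = 252 + L$ ($z{\left(L,T \right)} = L + \left(9 + 3 \left(2 + 7\right)^{2}\right) = L + \left(9 + 3 \cdot 9^{2}\right) = L + \left(9 + 3 \cdot 81\right) = L + \left(9 + 243\right) = L + 252 = 252 + L$)
$z{\left(180,162 \right)} - x = \left(252 + 180\right) - 14643 = 432 - 14643 = -14211$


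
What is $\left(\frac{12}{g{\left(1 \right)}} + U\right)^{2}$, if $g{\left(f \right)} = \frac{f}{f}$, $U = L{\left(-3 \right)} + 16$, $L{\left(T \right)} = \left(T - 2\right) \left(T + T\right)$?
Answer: $3364$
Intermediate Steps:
$L{\left(T \right)} = 2 T \left(-2 + T\right)$ ($L{\left(T \right)} = \left(-2 + T\right) 2 T = 2 T \left(-2 + T\right)$)
$U = 46$ ($U = 2 \left(-3\right) \left(-2 - 3\right) + 16 = 2 \left(-3\right) \left(-5\right) + 16 = 30 + 16 = 46$)
$g{\left(f \right)} = 1$
$\left(\frac{12}{g{\left(1 \right)}} + U\right)^{2} = \left(\frac{12}{1} + 46\right)^{2} = \left(12 \cdot 1 + 46\right)^{2} = \left(12 + 46\right)^{2} = 58^{2} = 3364$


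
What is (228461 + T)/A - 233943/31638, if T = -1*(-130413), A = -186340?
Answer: -2289458093/245642705 ≈ -9.3203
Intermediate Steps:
T = 130413
(228461 + T)/A - 233943/31638 = (228461 + 130413)/(-186340) - 233943/31638 = 358874*(-1/186340) - 233943*1/31638 = -179437/93170 - 77981/10546 = -2289458093/245642705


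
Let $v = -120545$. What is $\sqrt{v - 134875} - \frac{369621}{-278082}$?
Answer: $\frac{5867}{4414} + 6 i \sqrt{7095} \approx 1.3292 + 505.39 i$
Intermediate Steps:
$\sqrt{v - 134875} - \frac{369621}{-278082} = \sqrt{-120545 - 134875} - \frac{369621}{-278082} = \sqrt{-255420} - 369621 \left(- \frac{1}{278082}\right) = 6 i \sqrt{7095} - - \frac{5867}{4414} = 6 i \sqrt{7095} + \frac{5867}{4414} = \frac{5867}{4414} + 6 i \sqrt{7095}$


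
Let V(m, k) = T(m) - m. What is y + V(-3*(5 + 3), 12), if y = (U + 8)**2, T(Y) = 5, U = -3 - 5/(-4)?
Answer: 1089/16 ≈ 68.063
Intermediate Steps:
U = -7/4 (U = -3 - 5*(-1/4) = -3 + 5/4 = -7/4 ≈ -1.7500)
y = 625/16 (y = (-7/4 + 8)**2 = (25/4)**2 = 625/16 ≈ 39.063)
V(m, k) = 5 - m
y + V(-3*(5 + 3), 12) = 625/16 + (5 - (-3)*(5 + 3)) = 625/16 + (5 - (-3)*8) = 625/16 + (5 - 1*(-24)) = 625/16 + (5 + 24) = 625/16 + 29 = 1089/16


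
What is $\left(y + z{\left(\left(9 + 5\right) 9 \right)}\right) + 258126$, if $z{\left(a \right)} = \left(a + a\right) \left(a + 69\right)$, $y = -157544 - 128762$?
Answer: $20960$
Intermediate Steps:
$y = -286306$
$z{\left(a \right)} = 2 a \left(69 + a\right)$
$\left(y + z{\left(\left(9 + 5\right) 9 \right)}\right) + 258126 = \left(-286306 + 2 \left(9 + 5\right) 9 \left(69 + \left(9 + 5\right) 9\right)\right) + 258126 = \left(-286306 + 2 \cdot 14 \cdot 9 \left(69 + 14 \cdot 9\right)\right) + 258126 = \left(-286306 + 2 \cdot 126 \left(69 + 126\right)\right) + 258126 = \left(-286306 + 2 \cdot 126 \cdot 195\right) + 258126 = \left(-286306 + 49140\right) + 258126 = -237166 + 258126 = 20960$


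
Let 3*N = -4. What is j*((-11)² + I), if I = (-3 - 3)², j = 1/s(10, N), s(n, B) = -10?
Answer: -157/10 ≈ -15.700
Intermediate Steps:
N = -4/3 (N = (⅓)*(-4) = -4/3 ≈ -1.3333)
j = -⅒ (j = 1/(-10) = -⅒ ≈ -0.10000)
I = 36 (I = (-6)² = 36)
j*((-11)² + I) = -((-11)² + 36)/10 = -(121 + 36)/10 = -⅒*157 = -157/10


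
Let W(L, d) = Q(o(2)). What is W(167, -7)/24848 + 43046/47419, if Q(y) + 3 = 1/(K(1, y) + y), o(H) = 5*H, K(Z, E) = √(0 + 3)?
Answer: 103738555037/114291929264 - √3/2410256 ≈ 0.90766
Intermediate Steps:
K(Z, E) = √3
Q(y) = -3 + 1/(y + √3) (Q(y) = -3 + 1/(√3 + y) = -3 + 1/(y + √3))
W(L, d) = (-29 - 3*√3)/(10 + √3) (W(L, d) = (1 - 15*2 - 3*√3)/(5*2 + √3) = (1 - 3*10 - 3*√3)/(10 + √3) = (1 - 30 - 3*√3)/(10 + √3) = (-29 - 3*√3)/(10 + √3))
W(167, -7)/24848 + 43046/47419 = (-281/97 - √3/97)/24848 + 43046/47419 = (-281/97 - √3/97)*(1/24848) + 43046*(1/47419) = (-281/2410256 - √3/2410256) + 43046/47419 = 103738555037/114291929264 - √3/2410256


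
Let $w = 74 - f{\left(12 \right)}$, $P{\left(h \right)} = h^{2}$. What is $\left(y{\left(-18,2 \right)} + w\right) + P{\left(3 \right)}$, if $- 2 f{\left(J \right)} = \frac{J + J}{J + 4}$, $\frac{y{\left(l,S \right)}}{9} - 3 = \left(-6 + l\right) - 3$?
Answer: $- \frac{529}{4} \approx -132.25$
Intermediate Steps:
$y{\left(l,S \right)} = -54 + 9 l$ ($y{\left(l,S \right)} = 27 + 9 \left(\left(-6 + l\right) - 3\right) = 27 + 9 \left(-9 + l\right) = 27 + \left(-81 + 9 l\right) = -54 + 9 l$)
$f{\left(J \right)} = - \frac{J}{4 + J}$ ($f{\left(J \right)} = - \frac{\left(J + J\right) \frac{1}{J + 4}}{2} = - \frac{2 J \frac{1}{4 + J}}{2} = - \frac{J}{4 + J}$)
$w = \frac{299}{4}$ ($w = 74 - \left(-1\right) 12 \frac{1}{4 + 12} = 74 - \left(-1\right) 12 \cdot \frac{1}{16} = 74 - - \frac{3}{4} = 74 + \frac{3}{4} = \frac{299}{4} \approx 74.75$)
$\left(y{\left(-18,2 \right)} + w\right) + P{\left(3 \right)} = \left(\left(-54 + 9 \left(-18\right)\right) + \frac{299}{4}\right) + 3^{2} = \left(\left(-54 - 162\right) + \frac{299}{4}\right) + 9 = \left(-216 + \frac{299}{4}\right) + 9 = - \frac{565}{4} + 9 = - \frac{529}{4}$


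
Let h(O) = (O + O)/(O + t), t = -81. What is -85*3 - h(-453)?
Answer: -22846/89 ≈ -256.70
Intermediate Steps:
h(O) = 2*O/(-81 + O) (h(O) = (O + O)/(O - 81) = (2*O)/(-81 + O) = 2*O/(-81 + O))
-85*3 - h(-453) = -85*3 - 2*(-453)/(-81 - 453) = -255 - 2*(-453)/(-534) = -255 - 2*(-453)*(-1)/534 = -255 - 1*151/89 = -255 - 151/89 = -22846/89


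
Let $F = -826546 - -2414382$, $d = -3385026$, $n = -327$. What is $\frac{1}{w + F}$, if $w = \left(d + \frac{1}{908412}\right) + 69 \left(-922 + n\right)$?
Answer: $- \frac{908412}{1710876816851} \approx -5.3096 \cdot 10^{-7}$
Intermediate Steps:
$F = 1587836$ ($F = -826546 + 2414382 = 1587836$)
$w = - \frac{3153286093283}{908412}$ ($w = \left(-3385026 + \frac{1}{908412}\right) + 69 \left(-922 - 327\right) = \left(-3385026 + \frac{1}{908412}\right) + 69 \left(-1249\right) = - \frac{3074998238711}{908412} - 86181 = - \frac{3153286093283}{908412} \approx -3.4712 \cdot 10^{6}$)
$\frac{1}{w + F} = \frac{1}{- \frac{3153286093283}{908412} + 1587836} = \frac{1}{- \frac{1710876816851}{908412}} = - \frac{908412}{1710876816851}$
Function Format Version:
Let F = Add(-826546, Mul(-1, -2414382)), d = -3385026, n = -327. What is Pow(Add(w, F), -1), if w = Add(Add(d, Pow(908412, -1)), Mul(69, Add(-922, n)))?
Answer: Rational(-908412, 1710876816851) ≈ -5.3096e-7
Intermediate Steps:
F = 1587836 (F = Add(-826546, 2414382) = 1587836)
w = Rational(-3153286093283, 908412) (w = Add(Add(-3385026, Pow(908412, -1)), Mul(69, Add(-922, -327))) = Add(Add(-3385026, Rational(1, 908412)), Mul(69, -1249)) = Add(Rational(-3074998238711, 908412), -86181) = Rational(-3153286093283, 908412) ≈ -3.4712e+6)
Pow(Add(w, F), -1) = Pow(Add(Rational(-3153286093283, 908412), 1587836), -1) = Pow(Rational(-1710876816851, 908412), -1) = Rational(-908412, 1710876816851)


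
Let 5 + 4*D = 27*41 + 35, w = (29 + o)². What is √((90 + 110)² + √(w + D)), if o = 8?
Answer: √(160000 + 2*√6613)/2 ≈ 200.10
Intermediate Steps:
w = 1369 (w = (29 + 8)² = 37² = 1369)
D = 1137/4 (D = -5/4 + (27*41 + 35)/4 = -5/4 + (1107 + 35)/4 = -5/4 + (¼)*1142 = -5/4 + 571/2 = 1137/4 ≈ 284.25)
√((90 + 110)² + √(w + D)) = √((90 + 110)² + √(1369 + 1137/4)) = √(200² + √(6613/4)) = √(40000 + √6613/2)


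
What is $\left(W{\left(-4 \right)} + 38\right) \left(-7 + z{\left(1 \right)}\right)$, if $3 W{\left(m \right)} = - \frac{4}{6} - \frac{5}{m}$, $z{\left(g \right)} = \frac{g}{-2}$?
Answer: $- \frac{6875}{24} \approx -286.46$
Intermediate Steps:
$z{\left(g \right)} = - \frac{g}{2}$ ($z{\left(g \right)} = g \left(- \frac{1}{2}\right) = - \frac{g}{2}$)
$W{\left(m \right)} = - \frac{2}{9} - \frac{5}{3 m}$ ($W{\left(m \right)} = \frac{- \frac{4}{6} - \frac{5}{m}}{3} = \frac{\left(-4\right) \frac{1}{6} - \frac{5}{m}}{3} = \frac{- \frac{2}{3} - \frac{5}{m}}{3} = - \frac{2}{9} - \frac{5}{3 m}$)
$\left(W{\left(-4 \right)} + 38\right) \left(-7 + z{\left(1 \right)}\right) = \left(\frac{-15 - -8}{9 \left(-4\right)} + 38\right) \left(-7 - \frac{1}{2}\right) = \left(\frac{1}{9} \left(- \frac{1}{4}\right) \left(-15 + 8\right) + 38\right) \left(-7 - \frac{1}{2}\right) = \left(\frac{1}{9} \left(- \frac{1}{4}\right) \left(-7\right) + 38\right) \left(- \frac{15}{2}\right) = \left(\frac{7}{36} + 38\right) \left(- \frac{15}{2}\right) = \frac{1375}{36} \left(- \frac{15}{2}\right) = - \frac{6875}{24}$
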